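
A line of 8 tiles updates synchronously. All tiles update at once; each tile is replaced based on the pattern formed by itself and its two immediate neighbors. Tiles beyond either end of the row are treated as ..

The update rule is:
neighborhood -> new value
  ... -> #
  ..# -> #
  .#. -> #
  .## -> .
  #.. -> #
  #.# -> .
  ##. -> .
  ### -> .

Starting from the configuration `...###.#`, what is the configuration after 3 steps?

###.....

###....#
...#####
###.....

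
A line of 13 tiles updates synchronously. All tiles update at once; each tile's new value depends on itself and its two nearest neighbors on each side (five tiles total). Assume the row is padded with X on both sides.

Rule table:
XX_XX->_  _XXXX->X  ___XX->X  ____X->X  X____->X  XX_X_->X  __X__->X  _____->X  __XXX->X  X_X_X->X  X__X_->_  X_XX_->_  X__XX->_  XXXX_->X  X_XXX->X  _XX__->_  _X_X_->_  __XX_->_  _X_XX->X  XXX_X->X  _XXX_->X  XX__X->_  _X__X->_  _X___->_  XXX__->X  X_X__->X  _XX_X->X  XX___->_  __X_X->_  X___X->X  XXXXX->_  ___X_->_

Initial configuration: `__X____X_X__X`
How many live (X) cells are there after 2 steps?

__X_XX___X__X
___X___X_X__X
count of X: 4

4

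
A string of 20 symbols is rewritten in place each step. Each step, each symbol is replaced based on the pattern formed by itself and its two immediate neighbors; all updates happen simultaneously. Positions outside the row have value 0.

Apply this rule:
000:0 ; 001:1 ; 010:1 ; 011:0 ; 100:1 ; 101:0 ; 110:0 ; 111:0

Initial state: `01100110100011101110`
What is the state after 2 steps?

11100101000110000011

10011000110100000001
11100101000110000011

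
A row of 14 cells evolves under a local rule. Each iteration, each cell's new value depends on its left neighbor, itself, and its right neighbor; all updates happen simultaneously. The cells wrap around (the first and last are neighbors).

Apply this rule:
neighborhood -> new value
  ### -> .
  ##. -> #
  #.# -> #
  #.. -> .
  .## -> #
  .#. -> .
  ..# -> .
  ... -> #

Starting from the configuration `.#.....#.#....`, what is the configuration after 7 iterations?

...###..#..###
.#.#.#.....#.#
#.#.#..###..#.
.#.#...#.#...#
#.#..#..#..#..
.#............
...###########

...###########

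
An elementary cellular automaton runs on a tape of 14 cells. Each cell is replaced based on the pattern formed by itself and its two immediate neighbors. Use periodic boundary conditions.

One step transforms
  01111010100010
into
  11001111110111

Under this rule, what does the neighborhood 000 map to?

At position 10 the neighborhood is 000; the next row has 0 there.

0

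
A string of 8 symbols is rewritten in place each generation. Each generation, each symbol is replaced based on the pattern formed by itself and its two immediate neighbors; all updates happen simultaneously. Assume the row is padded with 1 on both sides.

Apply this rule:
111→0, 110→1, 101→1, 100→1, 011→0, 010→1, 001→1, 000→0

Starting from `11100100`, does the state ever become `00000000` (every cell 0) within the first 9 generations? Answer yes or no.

00111111
11000000
01100001
10110010
11011111
01100000
10110001
11011010
01101111
generation 9 is 01101111, still not uniform 0

no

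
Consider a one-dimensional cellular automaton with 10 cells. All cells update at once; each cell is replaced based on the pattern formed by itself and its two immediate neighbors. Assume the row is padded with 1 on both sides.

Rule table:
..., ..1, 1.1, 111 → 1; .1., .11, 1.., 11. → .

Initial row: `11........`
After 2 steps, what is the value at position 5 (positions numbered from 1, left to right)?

1

step 1: 1..1111111
step 2: ..1.111111
position 5 holds 1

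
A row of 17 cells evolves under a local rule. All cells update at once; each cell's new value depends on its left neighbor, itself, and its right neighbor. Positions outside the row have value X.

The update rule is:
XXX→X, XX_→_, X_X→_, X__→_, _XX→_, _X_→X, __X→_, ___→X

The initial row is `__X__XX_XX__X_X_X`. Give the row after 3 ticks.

__X__XXXXX__X_X__

tick 1: __X_________X_X__
tick 2: __X_XXXXXXX_X_X__
tick 3: __X__XXXXX__X_X__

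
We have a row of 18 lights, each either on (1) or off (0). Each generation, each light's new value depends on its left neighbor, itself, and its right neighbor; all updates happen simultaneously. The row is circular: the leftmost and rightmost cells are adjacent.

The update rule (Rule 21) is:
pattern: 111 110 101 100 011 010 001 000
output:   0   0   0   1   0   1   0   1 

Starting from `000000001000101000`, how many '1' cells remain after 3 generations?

111111101110101111
000000000000100000
111111111110111111
count of 1: 17

17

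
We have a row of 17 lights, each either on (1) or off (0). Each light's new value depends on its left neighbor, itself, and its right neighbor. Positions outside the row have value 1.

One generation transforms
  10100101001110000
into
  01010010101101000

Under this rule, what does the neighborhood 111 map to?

At position 11 the neighborhood is 111; the next row has 1 there.

1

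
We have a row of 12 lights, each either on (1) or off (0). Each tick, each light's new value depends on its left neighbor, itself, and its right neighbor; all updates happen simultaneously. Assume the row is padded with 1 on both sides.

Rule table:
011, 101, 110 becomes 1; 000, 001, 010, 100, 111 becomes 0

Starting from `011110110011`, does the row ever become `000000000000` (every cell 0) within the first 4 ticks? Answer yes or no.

no

tick 1: 110011110010
tick 2: 010010010001
tick 3: 100000000001
tick 4: 100000000001
tick 4 is 100000000001, still not uniform 0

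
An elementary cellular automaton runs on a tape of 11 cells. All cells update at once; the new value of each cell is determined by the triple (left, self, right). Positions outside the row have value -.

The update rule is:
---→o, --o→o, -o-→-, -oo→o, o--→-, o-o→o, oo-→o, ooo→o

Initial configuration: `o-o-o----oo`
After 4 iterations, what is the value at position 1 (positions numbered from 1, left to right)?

o

-o-o--ooooo
o-o--oooooo
-o--ooooooo
o--oooooooo
position 1 holds o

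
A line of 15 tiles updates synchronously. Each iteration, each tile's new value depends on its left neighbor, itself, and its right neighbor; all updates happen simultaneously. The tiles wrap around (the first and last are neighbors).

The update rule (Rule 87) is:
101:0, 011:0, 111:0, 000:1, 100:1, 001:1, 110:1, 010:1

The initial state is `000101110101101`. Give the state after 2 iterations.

000111110111100

111100010100101
000111110111100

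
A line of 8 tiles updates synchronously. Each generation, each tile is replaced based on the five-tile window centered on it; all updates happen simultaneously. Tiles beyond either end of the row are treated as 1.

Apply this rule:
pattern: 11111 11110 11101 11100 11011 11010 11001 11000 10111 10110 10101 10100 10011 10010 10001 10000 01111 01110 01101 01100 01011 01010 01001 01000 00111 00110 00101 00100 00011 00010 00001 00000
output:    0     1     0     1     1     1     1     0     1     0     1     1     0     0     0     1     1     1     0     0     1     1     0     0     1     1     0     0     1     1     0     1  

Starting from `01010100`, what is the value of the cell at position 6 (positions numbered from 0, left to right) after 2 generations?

1

generation 1: 11111100
generation 2: 00001110
position 6 holds 1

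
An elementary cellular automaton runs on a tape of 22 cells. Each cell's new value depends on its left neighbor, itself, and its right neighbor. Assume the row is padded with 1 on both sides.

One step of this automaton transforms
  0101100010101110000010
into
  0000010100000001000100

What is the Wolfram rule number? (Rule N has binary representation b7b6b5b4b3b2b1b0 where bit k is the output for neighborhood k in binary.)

position 13: 111 → 0  (bit 7 = 0)
position 4: 110 → 0  (bit 6 = 0)
position 0: 101 → 0  (bit 5 = 0)
position 5: 100 → 1  (bit 4 = 1)
position 3: 011 → 0  (bit 3 = 0)
position 1: 010 → 0  (bit 2 = 0)
position 7: 001 → 1  (bit 1 = 1)
position 6: 000 → 0  (bit 0 = 0)
bits b7..b0 = 00010010 = 18

18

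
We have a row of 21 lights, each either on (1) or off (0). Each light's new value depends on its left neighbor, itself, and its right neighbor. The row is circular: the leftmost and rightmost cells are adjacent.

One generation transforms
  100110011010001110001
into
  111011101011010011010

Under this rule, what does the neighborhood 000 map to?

0

At position 12 the neighborhood is 000; the next row has 0 there.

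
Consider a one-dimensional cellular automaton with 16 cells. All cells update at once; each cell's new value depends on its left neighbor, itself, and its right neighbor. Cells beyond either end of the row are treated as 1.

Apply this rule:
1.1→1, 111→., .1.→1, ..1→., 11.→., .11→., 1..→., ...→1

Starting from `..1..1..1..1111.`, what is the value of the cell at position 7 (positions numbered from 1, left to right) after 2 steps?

.

step 1: ..1..1..1......1
step 2: ..1..1..1.1111..
position 7 holds .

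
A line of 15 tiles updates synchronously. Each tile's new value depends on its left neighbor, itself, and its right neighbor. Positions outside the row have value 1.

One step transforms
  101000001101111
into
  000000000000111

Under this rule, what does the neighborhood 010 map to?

0

At position 2 the neighborhood is 010; the next row has 0 there.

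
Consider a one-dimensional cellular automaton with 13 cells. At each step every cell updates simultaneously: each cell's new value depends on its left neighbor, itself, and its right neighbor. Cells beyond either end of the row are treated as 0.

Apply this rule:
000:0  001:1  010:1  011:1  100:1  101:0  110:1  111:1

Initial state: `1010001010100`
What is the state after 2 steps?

1011011010110
1011011010111

1011011010111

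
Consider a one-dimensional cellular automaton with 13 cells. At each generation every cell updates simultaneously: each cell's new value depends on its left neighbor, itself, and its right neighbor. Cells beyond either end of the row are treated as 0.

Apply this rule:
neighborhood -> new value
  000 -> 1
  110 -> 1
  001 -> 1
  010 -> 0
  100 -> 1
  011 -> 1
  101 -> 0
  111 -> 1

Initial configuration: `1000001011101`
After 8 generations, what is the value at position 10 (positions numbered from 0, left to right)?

generation 1: 0111110011100
generation 2: 1111111111111
generation 3: 1111111111111  (fixed point — unchanged through generation 8)
position 10 holds 1

1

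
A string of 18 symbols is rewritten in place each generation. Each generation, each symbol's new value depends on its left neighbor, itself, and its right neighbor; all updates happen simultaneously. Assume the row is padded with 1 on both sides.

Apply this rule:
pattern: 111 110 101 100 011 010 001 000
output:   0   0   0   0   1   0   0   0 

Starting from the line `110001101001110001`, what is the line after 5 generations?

000000000000000001

generation 1: 000001000001000001
generation 2: 000000000000000001
generation 3: 000000000000000001  (fixed point — unchanged through generation 5)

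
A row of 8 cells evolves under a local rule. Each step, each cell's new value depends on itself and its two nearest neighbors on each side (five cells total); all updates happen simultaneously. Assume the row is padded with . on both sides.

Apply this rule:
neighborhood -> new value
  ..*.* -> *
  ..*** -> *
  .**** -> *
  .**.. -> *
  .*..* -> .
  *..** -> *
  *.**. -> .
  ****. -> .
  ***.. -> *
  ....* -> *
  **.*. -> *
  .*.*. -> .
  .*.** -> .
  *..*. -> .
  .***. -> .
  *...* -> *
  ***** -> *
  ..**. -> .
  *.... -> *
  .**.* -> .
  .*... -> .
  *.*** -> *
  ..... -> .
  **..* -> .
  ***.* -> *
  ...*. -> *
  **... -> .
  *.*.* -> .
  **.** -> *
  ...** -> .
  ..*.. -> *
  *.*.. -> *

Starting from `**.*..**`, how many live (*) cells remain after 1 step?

4

..**.*.*
count of *: 4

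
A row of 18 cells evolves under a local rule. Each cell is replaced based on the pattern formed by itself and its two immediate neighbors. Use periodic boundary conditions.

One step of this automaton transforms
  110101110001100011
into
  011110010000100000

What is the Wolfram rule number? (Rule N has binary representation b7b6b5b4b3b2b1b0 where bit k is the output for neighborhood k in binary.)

position 0: 111 → 0  (bit 7 = 0)
position 1: 110 → 1  (bit 6 = 1)
position 2: 101 → 1  (bit 5 = 1)
position 8: 100 → 0  (bit 4 = 0)
position 5: 011 → 0  (bit 3 = 0)
position 3: 010 → 1  (bit 2 = 1)
position 10: 001 → 0  (bit 1 = 0)
position 9: 000 → 0  (bit 0 = 0)
bits b7..b0 = 01100100 = 100

100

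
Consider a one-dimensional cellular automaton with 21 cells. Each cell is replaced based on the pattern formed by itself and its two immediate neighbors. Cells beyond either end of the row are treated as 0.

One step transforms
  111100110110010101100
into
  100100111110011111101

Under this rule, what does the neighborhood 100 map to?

At position 4 the neighborhood is 100; the next row has 0 there.

0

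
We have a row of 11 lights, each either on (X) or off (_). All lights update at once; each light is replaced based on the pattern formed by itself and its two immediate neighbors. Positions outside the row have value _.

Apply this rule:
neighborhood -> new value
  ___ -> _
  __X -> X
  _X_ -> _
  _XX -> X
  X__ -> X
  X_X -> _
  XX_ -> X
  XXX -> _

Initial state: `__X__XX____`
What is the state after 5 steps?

X_XX_X_XXXX

_X_XXXXX___
X__X___XX__
_XX_X_XXXX_
XXX___X__XX
X_XX_X_XXXX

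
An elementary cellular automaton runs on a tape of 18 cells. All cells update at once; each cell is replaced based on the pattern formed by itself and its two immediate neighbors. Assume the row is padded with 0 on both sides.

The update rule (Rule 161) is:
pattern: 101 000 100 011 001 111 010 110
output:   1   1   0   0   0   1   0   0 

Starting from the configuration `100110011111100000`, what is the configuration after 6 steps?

000000001111001111
111111100110000110
011111000000110000
001110011110000111
100100001100110010
000001100000000000

000001100000000000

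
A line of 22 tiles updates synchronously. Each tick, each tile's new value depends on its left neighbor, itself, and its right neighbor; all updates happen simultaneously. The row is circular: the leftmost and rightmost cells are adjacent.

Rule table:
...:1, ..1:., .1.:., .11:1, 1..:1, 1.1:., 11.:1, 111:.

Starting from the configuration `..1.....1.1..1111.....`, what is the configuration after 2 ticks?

1..1111....1.1..111111
11.1..1111....1.1.....

11.1..1111....1.1.....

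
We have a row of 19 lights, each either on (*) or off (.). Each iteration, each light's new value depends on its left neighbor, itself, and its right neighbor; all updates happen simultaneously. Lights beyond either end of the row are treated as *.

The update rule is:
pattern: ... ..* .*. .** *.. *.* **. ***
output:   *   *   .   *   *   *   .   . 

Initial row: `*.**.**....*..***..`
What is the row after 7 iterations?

.**.**.****.***..**
**.**.**...**..***.
..**.**.****.***..*
***.**.**...**..***
...**.**.****.***..
****.**.**...**..**
....**.**.****.***.

....**.**.****.***.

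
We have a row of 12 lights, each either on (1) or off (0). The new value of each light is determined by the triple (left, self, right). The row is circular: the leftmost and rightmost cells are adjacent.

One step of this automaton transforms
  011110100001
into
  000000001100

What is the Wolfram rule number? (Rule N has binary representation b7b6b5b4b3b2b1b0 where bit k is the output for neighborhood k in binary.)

1

position 2: 111 → 0  (bit 7 = 0)
position 4: 110 → 0  (bit 6 = 0)
position 0: 101 → 0  (bit 5 = 0)
position 7: 100 → 0  (bit 4 = 0)
position 1: 011 → 0  (bit 3 = 0)
position 6: 010 → 0  (bit 2 = 0)
position 10: 001 → 0  (bit 1 = 0)
position 8: 000 → 1  (bit 0 = 1)
bits b7..b0 = 00000001 = 1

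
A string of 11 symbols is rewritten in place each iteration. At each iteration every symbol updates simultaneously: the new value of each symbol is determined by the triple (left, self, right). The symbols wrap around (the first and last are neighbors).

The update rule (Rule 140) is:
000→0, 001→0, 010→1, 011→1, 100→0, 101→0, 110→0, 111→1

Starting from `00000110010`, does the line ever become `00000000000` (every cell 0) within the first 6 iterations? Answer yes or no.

no

00000100010
00000100010  (fixed point — unchanged through iteration 6)
iteration 6 is 00000100010, still not uniform 0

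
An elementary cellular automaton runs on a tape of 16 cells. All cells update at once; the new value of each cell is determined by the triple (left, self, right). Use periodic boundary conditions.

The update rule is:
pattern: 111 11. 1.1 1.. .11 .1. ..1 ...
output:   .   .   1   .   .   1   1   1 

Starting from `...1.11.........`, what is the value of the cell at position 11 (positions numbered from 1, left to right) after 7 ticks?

11111...11111111
......11........
111111...1111111
.......11.......
1111111...111111
........11......
11111111...11111
position 11 holds .

.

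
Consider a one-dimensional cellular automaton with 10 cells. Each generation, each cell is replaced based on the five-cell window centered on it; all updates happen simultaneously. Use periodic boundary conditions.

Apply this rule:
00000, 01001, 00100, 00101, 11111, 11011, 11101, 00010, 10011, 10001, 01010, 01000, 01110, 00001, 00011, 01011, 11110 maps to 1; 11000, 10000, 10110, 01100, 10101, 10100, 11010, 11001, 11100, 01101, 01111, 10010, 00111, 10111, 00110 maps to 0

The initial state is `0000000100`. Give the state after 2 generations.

0011111111

1111111110
0011111111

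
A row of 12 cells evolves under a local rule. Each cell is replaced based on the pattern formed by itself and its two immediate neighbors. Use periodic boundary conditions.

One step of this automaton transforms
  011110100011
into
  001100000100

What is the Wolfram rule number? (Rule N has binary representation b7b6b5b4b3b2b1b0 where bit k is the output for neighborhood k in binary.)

position 2: 111 → 1  (bit 7 = 1)
position 4: 110 → 0  (bit 6 = 0)
position 0: 101 → 0  (bit 5 = 0)
position 7: 100 → 0  (bit 4 = 0)
position 1: 011 → 0  (bit 3 = 0)
position 6: 010 → 0  (bit 2 = 0)
position 9: 001 → 1  (bit 1 = 1)
position 8: 000 → 0  (bit 0 = 0)
bits b7..b0 = 10000010 = 130

130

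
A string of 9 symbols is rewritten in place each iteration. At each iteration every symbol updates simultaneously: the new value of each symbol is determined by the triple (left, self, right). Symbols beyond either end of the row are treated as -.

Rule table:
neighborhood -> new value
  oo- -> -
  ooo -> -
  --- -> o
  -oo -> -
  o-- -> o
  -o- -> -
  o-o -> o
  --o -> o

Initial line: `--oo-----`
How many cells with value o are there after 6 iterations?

oo--ooooo
--oo-----  (repeats iteration 0; period 2)
iteration 6: --oo-----
count of o: 2

2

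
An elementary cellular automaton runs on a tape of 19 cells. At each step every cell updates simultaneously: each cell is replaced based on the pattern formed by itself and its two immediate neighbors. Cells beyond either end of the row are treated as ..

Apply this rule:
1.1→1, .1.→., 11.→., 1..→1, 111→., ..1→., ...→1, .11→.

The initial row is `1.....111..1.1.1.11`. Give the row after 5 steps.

.1111....1..1.1.1..
.....111..1..1.1.11
1111....1..1..1.1..
....111..1..1..1.11
111....1..1..1..1..

111....1..1..1..1..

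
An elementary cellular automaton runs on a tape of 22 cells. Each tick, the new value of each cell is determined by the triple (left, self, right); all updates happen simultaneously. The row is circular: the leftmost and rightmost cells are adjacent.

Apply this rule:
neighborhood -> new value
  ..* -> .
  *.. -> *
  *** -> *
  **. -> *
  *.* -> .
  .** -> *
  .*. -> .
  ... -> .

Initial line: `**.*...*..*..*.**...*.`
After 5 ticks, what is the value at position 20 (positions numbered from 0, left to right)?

tick 1: **..*...*..*...***....
tick 2: ***..*...*..*..****...
tick 3: ****..*...*..*.*****..
tick 4: *****..*...*...******.
tick 5: ******..*...*..******.
position 20 holds *

*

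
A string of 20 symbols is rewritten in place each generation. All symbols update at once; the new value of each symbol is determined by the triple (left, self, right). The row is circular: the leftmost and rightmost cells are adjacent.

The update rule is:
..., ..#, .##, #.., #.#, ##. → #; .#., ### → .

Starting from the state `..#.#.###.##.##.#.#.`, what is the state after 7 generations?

##.#.##.########.#.#
.##.#####......##.##
#####...############
....#####...........
#####...############  (repeats generation 3; period 2)
generation 7: #####...############

#####...############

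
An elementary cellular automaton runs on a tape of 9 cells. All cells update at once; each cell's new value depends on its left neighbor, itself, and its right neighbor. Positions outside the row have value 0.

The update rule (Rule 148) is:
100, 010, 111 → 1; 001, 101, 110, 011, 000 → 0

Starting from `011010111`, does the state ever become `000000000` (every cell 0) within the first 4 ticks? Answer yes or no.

tick 1: 000010010
tick 2: 000011011
tick 3: 000000000
all cells are 0 at tick 3

yes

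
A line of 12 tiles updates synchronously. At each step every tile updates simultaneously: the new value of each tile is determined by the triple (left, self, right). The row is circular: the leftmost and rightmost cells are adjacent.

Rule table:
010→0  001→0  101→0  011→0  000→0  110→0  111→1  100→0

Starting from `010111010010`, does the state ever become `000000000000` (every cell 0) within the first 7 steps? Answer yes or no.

000010000000
000000000000
all cells are 0 at step 2

yes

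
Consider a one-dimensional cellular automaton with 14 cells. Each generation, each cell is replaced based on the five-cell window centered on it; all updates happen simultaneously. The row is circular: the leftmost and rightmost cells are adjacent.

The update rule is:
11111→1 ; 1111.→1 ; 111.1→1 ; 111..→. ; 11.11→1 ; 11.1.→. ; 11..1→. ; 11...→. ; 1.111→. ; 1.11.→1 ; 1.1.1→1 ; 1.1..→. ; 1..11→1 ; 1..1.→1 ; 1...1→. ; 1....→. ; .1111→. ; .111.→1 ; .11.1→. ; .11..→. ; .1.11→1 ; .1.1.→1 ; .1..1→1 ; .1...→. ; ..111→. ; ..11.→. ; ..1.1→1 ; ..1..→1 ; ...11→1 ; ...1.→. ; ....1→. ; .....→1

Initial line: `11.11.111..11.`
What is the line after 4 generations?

1.11.1.1..1..1
.11..11.11111.
1...1..1..11..
1...111111...1

1...111111...1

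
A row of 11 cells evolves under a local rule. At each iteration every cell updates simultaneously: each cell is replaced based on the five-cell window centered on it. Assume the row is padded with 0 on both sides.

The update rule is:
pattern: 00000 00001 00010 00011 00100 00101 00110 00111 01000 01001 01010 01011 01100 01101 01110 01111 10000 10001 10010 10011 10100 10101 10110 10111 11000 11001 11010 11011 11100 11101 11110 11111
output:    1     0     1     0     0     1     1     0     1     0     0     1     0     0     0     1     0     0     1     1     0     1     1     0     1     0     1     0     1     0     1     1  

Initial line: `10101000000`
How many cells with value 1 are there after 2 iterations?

10100101111
10001110111
count of 1: 7

7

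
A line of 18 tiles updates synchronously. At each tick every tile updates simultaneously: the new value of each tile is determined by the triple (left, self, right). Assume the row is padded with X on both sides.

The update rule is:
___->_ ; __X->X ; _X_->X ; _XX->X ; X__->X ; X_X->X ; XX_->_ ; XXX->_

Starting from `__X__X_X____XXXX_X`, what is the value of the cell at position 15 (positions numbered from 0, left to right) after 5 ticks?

X

XXXXXXXXX__XX___XX
_________XXX_X_XX_
X_______XX__XXXX_X
_X_____XX_XXX___XX
XXX___XX_XX__X_XX_
position 15 holds X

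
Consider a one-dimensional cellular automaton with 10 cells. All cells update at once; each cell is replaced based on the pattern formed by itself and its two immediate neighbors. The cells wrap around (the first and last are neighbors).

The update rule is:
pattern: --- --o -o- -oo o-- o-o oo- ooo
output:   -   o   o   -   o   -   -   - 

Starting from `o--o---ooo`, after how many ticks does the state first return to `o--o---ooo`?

-oooo-o---
o-----oo--
oo---o--oo
--o-oooo--
-oo-----o-
o--o---ooo

6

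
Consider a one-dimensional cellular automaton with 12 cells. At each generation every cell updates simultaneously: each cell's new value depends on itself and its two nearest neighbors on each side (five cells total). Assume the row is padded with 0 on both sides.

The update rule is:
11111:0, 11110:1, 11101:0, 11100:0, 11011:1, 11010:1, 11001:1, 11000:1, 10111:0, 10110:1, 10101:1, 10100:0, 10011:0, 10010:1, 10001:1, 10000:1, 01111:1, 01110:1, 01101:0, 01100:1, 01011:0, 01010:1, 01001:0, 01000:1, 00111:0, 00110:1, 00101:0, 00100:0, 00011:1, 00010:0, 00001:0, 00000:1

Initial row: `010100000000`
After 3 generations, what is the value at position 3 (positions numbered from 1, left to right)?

1

001011111111
000001000010
111000110001
position 3 holds 1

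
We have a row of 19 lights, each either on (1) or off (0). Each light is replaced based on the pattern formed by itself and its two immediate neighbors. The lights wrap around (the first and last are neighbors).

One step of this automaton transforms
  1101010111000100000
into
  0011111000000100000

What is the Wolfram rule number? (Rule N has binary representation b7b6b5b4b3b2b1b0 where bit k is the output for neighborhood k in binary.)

36

position 8: 111 → 0  (bit 7 = 0)
position 1: 110 → 0  (bit 6 = 0)
position 2: 101 → 1  (bit 5 = 1)
position 10: 100 → 0  (bit 4 = 0)
position 0: 011 → 0  (bit 3 = 0)
position 3: 010 → 1  (bit 2 = 1)
position 12: 001 → 0  (bit 1 = 0)
position 11: 000 → 0  (bit 0 = 0)
bits b7..b0 = 00100100 = 36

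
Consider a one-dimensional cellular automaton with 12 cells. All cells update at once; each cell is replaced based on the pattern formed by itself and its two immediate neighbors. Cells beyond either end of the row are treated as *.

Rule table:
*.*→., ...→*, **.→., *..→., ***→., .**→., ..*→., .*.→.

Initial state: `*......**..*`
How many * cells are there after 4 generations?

4

generation 1: ..****......
generation 2: .......****.
generation 3: .*****......
generation 4: .......****.
count of *: 4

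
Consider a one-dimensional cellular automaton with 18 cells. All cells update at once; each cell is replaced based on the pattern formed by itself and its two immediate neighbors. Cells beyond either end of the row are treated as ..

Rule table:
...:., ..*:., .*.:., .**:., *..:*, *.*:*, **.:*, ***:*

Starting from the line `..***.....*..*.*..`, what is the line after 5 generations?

.......***.....*..

...***.....*..*.*.
....***.....*..*.*
.....***.....*..*.
......***.....*..*
.......***.....*..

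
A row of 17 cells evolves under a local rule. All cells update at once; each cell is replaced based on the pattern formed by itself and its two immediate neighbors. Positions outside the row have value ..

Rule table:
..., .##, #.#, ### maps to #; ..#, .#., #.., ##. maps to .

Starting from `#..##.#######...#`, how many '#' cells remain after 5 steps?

step 1: ...#.#######..#..
step 2: ##..#######.....#
step 3: #...######..###..
step 4: ..#.#####...##..#
step 5: #..#####..#.#....
count of #: 8

8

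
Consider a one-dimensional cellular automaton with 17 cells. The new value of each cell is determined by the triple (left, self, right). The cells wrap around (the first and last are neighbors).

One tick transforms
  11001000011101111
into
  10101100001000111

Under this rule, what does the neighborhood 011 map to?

0

At position 9 the neighborhood is 011; the next row has 0 there.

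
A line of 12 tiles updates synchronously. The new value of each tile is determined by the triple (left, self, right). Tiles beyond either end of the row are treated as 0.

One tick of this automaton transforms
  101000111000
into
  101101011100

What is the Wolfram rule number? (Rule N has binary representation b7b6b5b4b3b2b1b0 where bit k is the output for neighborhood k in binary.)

position 7: 111 → 1  (bit 7 = 1)
position 8: 110 → 1  (bit 6 = 1)
position 1: 101 → 0  (bit 5 = 0)
position 3: 100 → 1  (bit 4 = 1)
position 6: 011 → 0  (bit 3 = 0)
position 0: 010 → 1  (bit 2 = 1)
position 5: 001 → 1  (bit 1 = 1)
position 4: 000 → 0  (bit 0 = 0)
bits b7..b0 = 11010110 = 214

214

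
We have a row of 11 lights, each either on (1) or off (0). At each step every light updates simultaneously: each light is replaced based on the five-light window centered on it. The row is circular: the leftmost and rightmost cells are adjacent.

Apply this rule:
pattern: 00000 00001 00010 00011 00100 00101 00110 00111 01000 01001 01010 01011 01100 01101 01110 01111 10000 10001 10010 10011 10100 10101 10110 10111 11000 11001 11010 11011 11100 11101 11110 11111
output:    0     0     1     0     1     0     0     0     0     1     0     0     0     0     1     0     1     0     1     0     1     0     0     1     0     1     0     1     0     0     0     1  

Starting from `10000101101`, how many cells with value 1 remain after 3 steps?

00101000010
01001010110
11110000001
count of 1: 5

5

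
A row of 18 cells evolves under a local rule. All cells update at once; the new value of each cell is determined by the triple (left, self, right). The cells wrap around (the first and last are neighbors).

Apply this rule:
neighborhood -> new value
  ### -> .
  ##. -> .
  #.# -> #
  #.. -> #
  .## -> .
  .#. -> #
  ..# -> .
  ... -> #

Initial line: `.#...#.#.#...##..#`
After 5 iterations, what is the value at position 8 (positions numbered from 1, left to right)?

#

####.#######...#.#
....#.......##.##.
###.#######...#..#
...#.......##.##..
##.#######...#..##
position 8 holds #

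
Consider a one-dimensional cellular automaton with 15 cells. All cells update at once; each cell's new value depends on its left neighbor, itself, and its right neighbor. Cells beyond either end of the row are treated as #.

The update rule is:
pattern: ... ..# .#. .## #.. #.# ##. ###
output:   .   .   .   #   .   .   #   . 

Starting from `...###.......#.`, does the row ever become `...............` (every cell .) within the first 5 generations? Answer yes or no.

...#.#.........
...............
all cells are . at generation 2

yes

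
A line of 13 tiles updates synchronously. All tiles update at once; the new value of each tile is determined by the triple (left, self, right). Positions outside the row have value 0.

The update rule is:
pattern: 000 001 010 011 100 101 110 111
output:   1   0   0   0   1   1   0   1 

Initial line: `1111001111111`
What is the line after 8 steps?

1001001001011

0110100111110
0001010011101
1100101001010
0010010100101
1001001010010
0100100101001
0010010010100
1001001001011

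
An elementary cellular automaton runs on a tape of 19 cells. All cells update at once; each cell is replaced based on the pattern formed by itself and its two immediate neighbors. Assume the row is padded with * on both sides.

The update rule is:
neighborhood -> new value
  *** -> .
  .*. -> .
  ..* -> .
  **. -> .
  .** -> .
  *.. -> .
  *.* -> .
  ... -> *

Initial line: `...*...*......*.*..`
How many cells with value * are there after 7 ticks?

6

.*...*...****......
...*...*......****.
.*...*...****......  (repeats tick 1; period 2)
tick 7: .*...*...****......
count of *: 6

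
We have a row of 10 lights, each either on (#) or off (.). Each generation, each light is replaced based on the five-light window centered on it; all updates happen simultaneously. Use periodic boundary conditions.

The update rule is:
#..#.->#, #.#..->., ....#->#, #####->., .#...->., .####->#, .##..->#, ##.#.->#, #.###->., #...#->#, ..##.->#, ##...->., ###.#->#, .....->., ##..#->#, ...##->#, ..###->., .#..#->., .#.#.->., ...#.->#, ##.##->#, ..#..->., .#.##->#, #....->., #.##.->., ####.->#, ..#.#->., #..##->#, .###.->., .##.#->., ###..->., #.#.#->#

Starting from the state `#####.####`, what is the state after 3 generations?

#######..#

...###.#..
.##..##...
#######..#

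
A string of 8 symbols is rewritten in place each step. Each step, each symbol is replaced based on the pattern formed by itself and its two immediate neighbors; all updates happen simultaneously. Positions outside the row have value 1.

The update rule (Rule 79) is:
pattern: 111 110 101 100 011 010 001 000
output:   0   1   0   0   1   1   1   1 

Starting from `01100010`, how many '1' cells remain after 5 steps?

01101110
01101010
01101010  (fixed point — unchanged through step 5)
count of 1: 4

4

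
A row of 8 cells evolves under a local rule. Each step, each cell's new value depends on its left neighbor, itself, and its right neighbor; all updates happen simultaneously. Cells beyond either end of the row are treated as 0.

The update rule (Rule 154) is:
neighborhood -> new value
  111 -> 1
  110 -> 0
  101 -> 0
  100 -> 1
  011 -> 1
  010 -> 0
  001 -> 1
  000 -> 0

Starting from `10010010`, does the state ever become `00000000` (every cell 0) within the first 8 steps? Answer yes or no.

step 1: 01101101
step 2: 11001000
step 3: 10110100
step 4: 00100010
step 5: 01010101
step 6: 10000000
step 7: 01000000
step 8: 10100000
step 8 is 10100000, still not uniform 0

no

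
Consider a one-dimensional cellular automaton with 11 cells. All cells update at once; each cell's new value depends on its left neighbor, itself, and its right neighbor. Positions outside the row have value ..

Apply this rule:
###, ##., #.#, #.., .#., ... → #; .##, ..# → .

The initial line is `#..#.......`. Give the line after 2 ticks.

.##.#######

##.########
.##.#######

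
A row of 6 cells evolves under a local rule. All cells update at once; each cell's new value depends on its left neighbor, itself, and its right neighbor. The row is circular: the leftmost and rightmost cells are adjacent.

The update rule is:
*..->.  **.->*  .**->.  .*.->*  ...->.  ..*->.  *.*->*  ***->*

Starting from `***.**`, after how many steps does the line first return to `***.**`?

****.*
*****.
.*****
*.****
**.***
***.**

6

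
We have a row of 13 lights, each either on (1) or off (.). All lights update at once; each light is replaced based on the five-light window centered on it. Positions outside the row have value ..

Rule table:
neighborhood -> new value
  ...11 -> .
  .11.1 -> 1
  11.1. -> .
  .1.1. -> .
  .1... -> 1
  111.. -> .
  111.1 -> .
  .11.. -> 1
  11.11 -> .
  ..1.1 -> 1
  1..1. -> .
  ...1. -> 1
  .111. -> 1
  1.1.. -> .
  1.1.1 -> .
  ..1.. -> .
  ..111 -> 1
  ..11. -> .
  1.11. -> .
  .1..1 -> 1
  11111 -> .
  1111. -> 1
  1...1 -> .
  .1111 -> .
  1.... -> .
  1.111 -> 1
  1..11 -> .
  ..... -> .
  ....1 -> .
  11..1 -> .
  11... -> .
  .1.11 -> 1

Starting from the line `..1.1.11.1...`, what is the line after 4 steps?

.11..1.1..1..
..1..1..1..1.
.1.1..1..1..1
11..1..1..1..

11..1..1..1..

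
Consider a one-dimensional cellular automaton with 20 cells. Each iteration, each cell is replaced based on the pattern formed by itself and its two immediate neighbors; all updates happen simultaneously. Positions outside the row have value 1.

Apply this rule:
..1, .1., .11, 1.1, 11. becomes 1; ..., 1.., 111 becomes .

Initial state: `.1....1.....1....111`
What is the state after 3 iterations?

11.11.1..11.1.11.111

11...11....11...11..
.1..111...111..111.1
11.11.1..11.1.11.111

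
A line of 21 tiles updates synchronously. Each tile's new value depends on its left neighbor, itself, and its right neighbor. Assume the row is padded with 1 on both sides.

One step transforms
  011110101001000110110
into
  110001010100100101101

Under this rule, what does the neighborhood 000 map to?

At position 13 the neighborhood is 000; the next row has 0 there.

0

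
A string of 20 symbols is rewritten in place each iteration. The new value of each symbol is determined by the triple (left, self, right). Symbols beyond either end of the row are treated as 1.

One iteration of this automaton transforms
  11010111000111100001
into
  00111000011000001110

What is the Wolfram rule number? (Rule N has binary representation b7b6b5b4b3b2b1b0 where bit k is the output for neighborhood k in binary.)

position 0: 111 → 0  (bit 7 = 0)
position 1: 110 → 0  (bit 6 = 0)
position 2: 101 → 1  (bit 5 = 1)
position 8: 100 → 0  (bit 4 = 0)
position 5: 011 → 0  (bit 3 = 0)
position 3: 010 → 1  (bit 2 = 1)
position 10: 001 → 1  (bit 1 = 1)
position 9: 000 → 1  (bit 0 = 1)
bits b7..b0 = 00100111 = 39

39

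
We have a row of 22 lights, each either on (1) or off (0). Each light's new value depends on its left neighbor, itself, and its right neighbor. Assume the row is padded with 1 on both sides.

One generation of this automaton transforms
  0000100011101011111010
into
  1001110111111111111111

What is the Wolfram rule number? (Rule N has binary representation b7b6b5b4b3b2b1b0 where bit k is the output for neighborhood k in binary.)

position 9: 111 → 1  (bit 7 = 1)
position 10: 110 → 1  (bit 6 = 1)
position 11: 101 → 1  (bit 5 = 1)
position 0: 100 → 1  (bit 4 = 1)
position 8: 011 → 1  (bit 3 = 1)
position 4: 010 → 1  (bit 2 = 1)
position 3: 001 → 1  (bit 1 = 1)
position 1: 000 → 0  (bit 0 = 0)
bits b7..b0 = 11111110 = 254

254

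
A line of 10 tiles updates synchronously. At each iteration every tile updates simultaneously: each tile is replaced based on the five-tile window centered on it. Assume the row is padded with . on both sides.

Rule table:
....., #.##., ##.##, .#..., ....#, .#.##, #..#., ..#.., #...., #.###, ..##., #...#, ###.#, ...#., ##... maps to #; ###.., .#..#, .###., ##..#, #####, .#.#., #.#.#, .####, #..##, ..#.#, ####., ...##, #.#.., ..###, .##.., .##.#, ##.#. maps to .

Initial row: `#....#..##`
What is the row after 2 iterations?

.......###

######..#.
.......###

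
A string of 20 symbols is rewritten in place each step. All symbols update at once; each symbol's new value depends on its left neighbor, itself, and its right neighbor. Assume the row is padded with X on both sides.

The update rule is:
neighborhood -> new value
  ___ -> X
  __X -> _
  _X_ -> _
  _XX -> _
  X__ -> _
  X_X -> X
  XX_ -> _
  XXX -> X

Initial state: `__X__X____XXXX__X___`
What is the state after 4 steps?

_______XX__XX_____X_
_XXXXX________XXX__X
X_XXX__XXXXXX__X____
_X_X____XXXX_____XX_

_X_X____XXXX_____XX_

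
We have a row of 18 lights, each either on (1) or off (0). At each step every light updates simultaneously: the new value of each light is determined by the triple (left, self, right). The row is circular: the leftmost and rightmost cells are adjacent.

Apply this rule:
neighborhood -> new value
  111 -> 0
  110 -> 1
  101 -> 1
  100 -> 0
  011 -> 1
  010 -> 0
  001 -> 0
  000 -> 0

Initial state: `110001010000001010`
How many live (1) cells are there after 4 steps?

110000100000000101
010000000000000011
100000000000000011
100000000000000010
count of 1: 2

2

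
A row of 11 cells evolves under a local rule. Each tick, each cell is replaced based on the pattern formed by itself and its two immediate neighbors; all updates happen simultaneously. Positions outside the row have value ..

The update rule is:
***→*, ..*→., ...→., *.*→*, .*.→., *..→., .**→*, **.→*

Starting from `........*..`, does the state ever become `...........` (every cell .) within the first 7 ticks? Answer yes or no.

tick 1: ...........
all cells are . at tick 1

yes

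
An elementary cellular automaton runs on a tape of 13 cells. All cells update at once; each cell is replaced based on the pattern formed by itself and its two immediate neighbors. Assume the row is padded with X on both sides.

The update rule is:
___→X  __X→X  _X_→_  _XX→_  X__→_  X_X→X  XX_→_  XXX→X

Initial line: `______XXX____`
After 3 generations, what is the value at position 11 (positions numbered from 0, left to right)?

_

_XXXXX_X__XXX
X_XXX_X__X_XX
_X_X_X__X_X_X
position 11 holds _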